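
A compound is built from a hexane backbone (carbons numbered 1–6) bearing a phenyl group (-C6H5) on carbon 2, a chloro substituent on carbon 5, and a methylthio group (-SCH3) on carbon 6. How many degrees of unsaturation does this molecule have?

Atom tally by fragment:
  CH3 → C:1 H:3
  CH(C6H5) → C:7 H:6
  CH2 → C:1 H:2
  CH2 → C:1 H:2
  CH(Cl) → C:1 H:1 Cl:1
  CH2SCH3 → C:2 H:5 S:1
Element totals:
  C: 13
  H: 19
  Cl: 1
  S: 1
Molecular formula: C13H19ClS.
DoU = (2C + 2 + N − H − X) / 2 = (2·13 + 2 + 0 − 19 − 1) / 2 = 4.

4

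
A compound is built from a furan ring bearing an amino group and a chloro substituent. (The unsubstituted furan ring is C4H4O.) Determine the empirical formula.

C4H4ClNO

Atom tally by fragment:
  furan ring core → C:4 H:4 O:1
  (− 2 ring H displaced by substituents)
  + NH2 → N:1 H:2
  + Cl → Cl:1
Element totals:
  C: 4
  H: 4
  Cl: 1
  N: 1
  O: 1
Molecular formula: C4H4ClNO.
gcd of subscripts (4, 1, 4, 1, 1) = 1, so the empirical formula equals the molecular formula.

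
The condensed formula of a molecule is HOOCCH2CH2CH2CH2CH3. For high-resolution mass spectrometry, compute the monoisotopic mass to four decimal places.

116.0837

Atom tally by fragment:
  HOOCCH2 → C:2 H:3 O:2
  CH2 → C:1 H:2
  CH2 → C:1 H:2
  CH2 → C:1 H:2
  CH3 → C:1 H:3
Element totals:
  C: 6
  H: 12
  O: 2
Molecular formula: C6H12O2.
  M = 6(12.0) + 12(1.007825) + 2(15.994915)
    = 72.000000 + 12.093900 + 31.989830 = 116.083730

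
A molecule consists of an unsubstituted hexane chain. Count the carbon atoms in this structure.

Atom tally by fragment:
  CH3 → C:1 H:3
  CH2 → C:1 H:2
  CH2 → C:1 H:2
  CH2 → C:1 H:2
  CH2 → C:1 H:2
  CH3 → C:1 H:3
Element totals:
  C: 6
  H: 14

6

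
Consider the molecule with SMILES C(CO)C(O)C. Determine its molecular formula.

Atom tally by fragment:
  HOCH2CH2 → C:2 H:5 O:1
  CH(OH) → C:1 H:2 O:1
  CH3 → C:1 H:3
Element totals:
  C: 4
  H: 10
  O: 2

C4H10O2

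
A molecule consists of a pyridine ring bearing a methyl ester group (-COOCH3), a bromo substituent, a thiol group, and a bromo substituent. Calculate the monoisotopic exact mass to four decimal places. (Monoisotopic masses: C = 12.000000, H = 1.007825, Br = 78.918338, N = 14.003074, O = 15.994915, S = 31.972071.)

324.8408

Atom tally by fragment:
  pyridine ring core → C:5 H:5 N:1
  (− 4 ring H displaced by substituents)
  + COOCH3 → C:2 H:3 O:2
  + Br → Br:1
  + SH → S:1 H:1
  + Br → Br:1
Element totals:
  C: 7
  H: 5
  Br: 2
  N: 1
  O: 2
  S: 1
Molecular formula: C7H5Br2NO2S.
  M = 7(12.0) + 5(1.007825) + 2(78.918338) + 14.003074 + 2(15.994915) + 31.972071
    = 84.000000 + 5.039125 + 157.836676 + 14.003074 + 31.989830 + 31.972071 = 324.840776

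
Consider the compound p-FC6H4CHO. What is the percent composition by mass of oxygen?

Atom tally by fragment:
  benzene ring core → C:6 H:6
  (− 2 ring H displaced by substituents)
  + F → F:1
  + CHO → C:1 H:1 O:1
Element totals:
  C: 7
  H: 5
  F: 1
  O: 1
Molecular formula: C7H5FO.
Molar mass = 124.114 g/mol.
Mass from O: 1 × 15.999 = 15.999 g/mol.
%O = 15.999 / 124.114 × 100 = 12.89%.

12.89%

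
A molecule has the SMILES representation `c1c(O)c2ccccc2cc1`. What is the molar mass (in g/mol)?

144.17 g/mol

Atom tally by fragment:
  naphthalene ring system core → C:10 H:8
  (− 1 ring H displaced by substituents)
  + OH → O:1 H:1
Element totals:
  C: 10
  H: 8
  O: 1
Molecular formula: C10H8O.
  M = 10(12.011) + 8(1.008) + 15.999
    = 120.110 + 8.064 + 15.999 = 144.173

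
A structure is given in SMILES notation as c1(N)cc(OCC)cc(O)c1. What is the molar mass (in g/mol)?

Atom tally by fragment:
  benzene ring core → C:6 H:6
  (− 3 ring H displaced by substituents)
  + NH2 → N:1 H:2
  + OC2H5 → C:2 H:5 O:1
  + OH → O:1 H:1
Element totals:
  C: 8
  H: 11
  N: 1
  O: 2
Molecular formula: C8H11NO2.
  M = 8(12.011) + 11(1.008) + 14.007 + 2(15.999)
    = 96.088 + 11.088 + 14.007 + 31.998 = 153.181

153.18 g/mol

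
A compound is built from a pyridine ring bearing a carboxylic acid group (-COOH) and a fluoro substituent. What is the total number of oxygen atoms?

Atom tally by fragment:
  pyridine ring core → C:5 H:5 N:1
  (− 2 ring H displaced by substituents)
  + COOH → C:1 H:1 O:2
  + F → F:1
Element totals:
  C: 6
  H: 4
  F: 1
  N: 1
  O: 2

2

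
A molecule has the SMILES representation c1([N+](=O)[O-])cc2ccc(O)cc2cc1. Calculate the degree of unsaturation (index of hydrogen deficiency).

Atom tally by fragment:
  naphthalene ring system core → C:10 H:8
  (− 2 ring H displaced by substituents)
  + NO2 → N:1 O:2
  + OH → O:1 H:1
Element totals:
  C: 10
  H: 7
  N: 1
  O: 3
Molecular formula: C10H7NO3.
DoU = (2C + 2 + N − H − X) / 2 = (2·10 + 2 + 1 − 7 − 0) / 2 = 8.

8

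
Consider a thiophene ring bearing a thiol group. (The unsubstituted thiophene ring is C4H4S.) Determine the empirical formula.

C2H2S

Atom tally by fragment:
  thiophene ring core → C:4 H:4 S:1
  (− 1 ring H displaced by substituents)
  + SH → S:1 H:1
Element totals:
  C: 4
  H: 4
  S: 2
Molecular formula: C4H4S2.
gcd of subscripts = 2; dividing each by 2:
  C: 4/2 = 2
  H: 4/2 = 2
  S: 2/2 = 1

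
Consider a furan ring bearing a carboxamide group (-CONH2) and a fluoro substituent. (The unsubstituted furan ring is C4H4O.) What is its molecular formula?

C5H4FNO2

Atom tally by fragment:
  furan ring core → C:4 H:4 O:1
  (− 2 ring H displaced by substituents)
  + CONH2 → C:1 H:2 O:1 N:1
  + F → F:1
Element totals:
  C: 5
  H: 4
  F: 1
  N: 1
  O: 2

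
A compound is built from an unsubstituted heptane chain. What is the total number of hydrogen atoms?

Atom tally by fragment:
  CH3 → C:1 H:3
  CH2 → C:1 H:2
  CH2 → C:1 H:2
  CH2 → C:1 H:2
  CH2 → C:1 H:2
  CH2 → C:1 H:2
  CH3 → C:1 H:3
Element totals:
  C: 7
  H: 16

16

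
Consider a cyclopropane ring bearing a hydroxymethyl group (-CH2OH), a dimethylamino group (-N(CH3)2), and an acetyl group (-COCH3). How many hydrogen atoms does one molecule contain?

Atom tally by fragment:
  cyclopropane ring core → C:3 H:6
  (− 3 ring H displaced by substituents)
  + CH2OH → C:1 H:3 O:1
  + N(CH3)2 → N:1 C:2 H:6
  + COCH3 → C:2 H:3 O:1
Element totals:
  C: 8
  H: 15
  N: 1
  O: 2

15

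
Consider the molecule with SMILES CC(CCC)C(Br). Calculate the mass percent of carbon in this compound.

Atom tally by fragment:
  CH3 → C:1 H:3
  CH(CH2CH2CH3) → C:4 H:8
  CH2Br → C:1 H:2 Br:1
Element totals:
  C: 6
  H: 13
  Br: 1
Molecular formula: C6H13Br.
Molar mass = 165.074 g/mol.
Mass from C: 6 × 12.011 = 72.066 g/mol.
%C = 72.066 / 165.074 × 100 = 43.66%.

43.66%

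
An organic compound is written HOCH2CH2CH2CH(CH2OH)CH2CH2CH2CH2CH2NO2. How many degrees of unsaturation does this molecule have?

1

Atom tally by fragment:
  HOCH2CH2 → C:2 H:5 O:1
  CH2 → C:1 H:2
  CH(CH2OH) → C:2 H:4 O:1
  CH2 → C:1 H:2
  CH2 → C:1 H:2
  CH2 → C:1 H:2
  CH2 → C:1 H:2
  CH2NO2 → C:1 H:2 N:1 O:2
Element totals:
  C: 10
  H: 21
  N: 1
  O: 4
Molecular formula: C10H21NO4.
DoU = (2C + 2 + N − H − X) / 2 = (2·10 + 2 + 1 − 21 − 0) / 2 = 1.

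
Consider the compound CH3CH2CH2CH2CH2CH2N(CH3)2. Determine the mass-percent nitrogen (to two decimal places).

10.84%

Atom tally by fragment:
  CH3 → C:1 H:3
  CH2 → C:1 H:2
  CH2 → C:1 H:2
  CH2 → C:1 H:2
  CH2 → C:1 H:2
  CH2N(CH3)2 → C:3 H:8 N:1
Element totals:
  C: 8
  H: 19
  N: 1
Molecular formula: C8H19N.
Molar mass = 129.247 g/mol.
Mass from N: 1 × 14.007 = 14.007 g/mol.
%N = 14.007 / 129.247 × 100 = 10.84%.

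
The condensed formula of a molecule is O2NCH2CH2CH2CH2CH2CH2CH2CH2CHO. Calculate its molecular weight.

187.24 g/mol

Element totals:
  C: 9
  H: 17
  N: 1
  O: 3
Molecular formula: C9H17NO3.
  M = 9(12.011) + 17(1.008) + 14.007 + 3(15.999)
    = 108.099 + 17.136 + 14.007 + 47.997 = 187.239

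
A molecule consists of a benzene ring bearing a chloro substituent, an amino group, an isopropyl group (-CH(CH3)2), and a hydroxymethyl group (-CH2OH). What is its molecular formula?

Atom tally by fragment:
  benzene ring core → C:6 H:6
  (− 4 ring H displaced by substituents)
  + Cl → Cl:1
  + NH2 → N:1 H:2
  + CH(CH3)2 → C:3 H:7
  + CH2OH → C:1 H:3 O:1
Element totals:
  C: 10
  H: 14
  Cl: 1
  N: 1
  O: 1

C10H14ClNO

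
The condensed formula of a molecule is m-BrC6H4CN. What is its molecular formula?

Atom tally by fragment:
  benzene ring core → C:6 H:6
  (− 2 ring H displaced by substituents)
  + Br → Br:1
  + CN → C:1 N:1
Element totals:
  C: 7
  H: 4
  Br: 1
  N: 1

C7H4BrN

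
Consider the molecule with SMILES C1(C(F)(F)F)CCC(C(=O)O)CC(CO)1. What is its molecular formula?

Atom tally by fragment:
  cyclohexane ring core → C:6 H:12
  (− 3 ring H displaced by substituents)
  + CF3 → C:1 F:3
  + COOH → C:1 H:1 O:2
  + CH2OH → C:1 H:3 O:1
Element totals:
  C: 9
  H: 13
  F: 3
  O: 3

C9H13F3O3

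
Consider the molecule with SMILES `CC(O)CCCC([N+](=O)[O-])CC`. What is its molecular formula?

C8H17NO3

Atom tally by fragment:
  CH3 → C:1 H:3
  CH(OH) → C:1 H:2 O:1
  CH2 → C:1 H:2
  CH2 → C:1 H:2
  CH2 → C:1 H:2
  CH(NO2) → C:1 H:1 N:1 O:2
  CH2 → C:1 H:2
  CH3 → C:1 H:3
Element totals:
  C: 8
  H: 17
  N: 1
  O: 3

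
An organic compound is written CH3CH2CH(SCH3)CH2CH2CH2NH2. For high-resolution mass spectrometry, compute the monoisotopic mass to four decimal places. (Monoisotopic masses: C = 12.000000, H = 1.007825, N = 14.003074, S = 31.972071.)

147.1082

Atom tally by fragment:
  CH3 → C:1 H:3
  CH2 → C:1 H:2
  CH(SCH3) → C:2 H:4 S:1
  CH2 → C:1 H:2
  CH2 → C:1 H:2
  CH2NH2 → C:1 H:4 N:1
Element totals:
  C: 7
  H: 17
  N: 1
  S: 1
Molecular formula: C7H17NS.
  M = 7(12.0) + 17(1.007825) + 14.003074 + 31.972071
    = 84.000000 + 17.133025 + 14.003074 + 31.972071 = 147.108170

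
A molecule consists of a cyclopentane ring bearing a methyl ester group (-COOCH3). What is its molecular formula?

Atom tally by fragment:
  cyclopentane ring core → C:5 H:10
  (− 1 ring H displaced by substituents)
  + COOCH3 → C:2 H:3 O:2
Element totals:
  C: 7
  H: 12
  O: 2

C7H12O2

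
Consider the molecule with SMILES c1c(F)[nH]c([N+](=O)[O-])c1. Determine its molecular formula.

Atom tally by fragment:
  pyrrole ring core → C:4 H:5 N:1
  (− 2 ring H displaced by substituents)
  + F → F:1
  + NO2 → N:1 O:2
Element totals:
  C: 4
  H: 3
  F: 1
  N: 2
  O: 2

C4H3FN2O2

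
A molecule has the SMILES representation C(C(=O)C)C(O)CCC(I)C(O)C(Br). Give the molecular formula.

C9H16BrIO3

Atom tally by fragment:
  CH3COCH2 → C:3 H:5 O:1
  CH(OH) → C:1 H:2 O:1
  CH2 → C:1 H:2
  CH2 → C:1 H:2
  CH(I) → C:1 H:1 I:1
  CH(OH) → C:1 H:2 O:1
  CH2Br → C:1 H:2 Br:1
Element totals:
  C: 9
  H: 16
  Br: 1
  I: 1
  O: 3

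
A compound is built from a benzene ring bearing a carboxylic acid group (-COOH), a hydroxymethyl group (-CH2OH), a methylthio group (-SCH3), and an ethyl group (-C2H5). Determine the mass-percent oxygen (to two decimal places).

Atom tally by fragment:
  benzene ring core → C:6 H:6
  (− 4 ring H displaced by substituents)
  + COOH → C:1 H:1 O:2
  + CH2OH → C:1 H:3 O:1
  + SCH3 → C:1 H:3 S:1
  + C2H5 → C:2 H:5
Element totals:
  C: 11
  H: 14
  O: 3
  S: 1
Molecular formula: C11H14O3S.
Molar mass = 226.290 g/mol.
Mass from O: 3 × 15.999 = 47.997 g/mol.
%O = 47.997 / 226.290 × 100 = 21.21%.

21.21%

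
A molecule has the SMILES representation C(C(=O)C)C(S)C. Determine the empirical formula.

Atom tally by fragment:
  CH3COCH2 → C:3 H:5 O:1
  CH(SH) → C:1 H:2 S:1
  CH3 → C:1 H:3
Element totals:
  C: 5
  H: 10
  O: 1
  S: 1
Molecular formula: C5H10OS.
gcd of subscripts (5, 10, 1, 1) = 1, so the empirical formula equals the molecular formula.

C5H10OS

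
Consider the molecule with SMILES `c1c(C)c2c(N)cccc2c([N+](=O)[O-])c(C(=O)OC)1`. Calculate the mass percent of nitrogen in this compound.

Atom tally by fragment:
  naphthalene ring system core → C:10 H:8
  (− 4 ring H displaced by substituents)
  + CH3 → C:1 H:3
  + NH2 → N:1 H:2
  + NO2 → N:1 O:2
  + COOCH3 → C:2 H:3 O:2
Element totals:
  C: 13
  H: 12
  N: 2
  O: 4
Molecular formula: C13H12N2O4.
Molar mass = 260.249 g/mol.
Mass from N: 2 × 14.007 = 28.014 g/mol.
%N = 28.014 / 260.249 × 100 = 10.76%.

10.76%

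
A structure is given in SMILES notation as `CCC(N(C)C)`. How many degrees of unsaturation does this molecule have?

0

Atom tally by fragment:
  CH3 → C:1 H:3
  CH2 → C:1 H:2
  CH2N(CH3)2 → C:3 H:8 N:1
Element totals:
  C: 5
  H: 13
  N: 1
Molecular formula: C5H13N.
DoU = (2C + 2 + N − H − X) / 2 = (2·5 + 2 + 1 − 13 − 0) / 2 = 0.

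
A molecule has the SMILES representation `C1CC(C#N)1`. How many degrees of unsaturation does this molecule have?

3

Atom tally by fragment:
  cyclopropane ring core → C:3 H:6
  (− 1 ring H displaced by substituents)
  + CN → C:1 N:1
Element totals:
  C: 4
  H: 5
  N: 1
Molecular formula: C4H5N.
DoU = (2C + 2 + N − H − X) / 2 = (2·4 + 2 + 1 − 5 − 0) / 2 = 3.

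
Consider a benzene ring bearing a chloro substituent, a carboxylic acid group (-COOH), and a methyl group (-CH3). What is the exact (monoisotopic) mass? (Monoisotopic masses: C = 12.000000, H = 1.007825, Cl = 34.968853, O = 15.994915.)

170.0135

Atom tally by fragment:
  benzene ring core → C:6 H:6
  (− 3 ring H displaced by substituents)
  + Cl → Cl:1
  + COOH → C:1 H:1 O:2
  + CH3 → C:1 H:3
Element totals:
  C: 8
  H: 7
  Cl: 1
  O: 2
Molecular formula: C8H7ClO2.
  M = 8(12.0) + 7(1.007825) + 34.968853 + 2(15.994915)
    = 96.000000 + 7.054775 + 34.968853 + 31.989830 = 170.013458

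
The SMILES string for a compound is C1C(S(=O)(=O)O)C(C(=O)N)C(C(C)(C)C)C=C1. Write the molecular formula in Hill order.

Atom tally by fragment:
  cyclohexene ring core → C:6 H:10
  (− 3 ring H displaced by substituents)
  + SO3H → S:1 O:3 H:1
  + CONH2 → C:1 H:2 O:1 N:1
  + C(CH3)3 → C:4 H:9
Element totals:
  C: 11
  H: 19
  N: 1
  O: 4
  S: 1

C11H19NO4S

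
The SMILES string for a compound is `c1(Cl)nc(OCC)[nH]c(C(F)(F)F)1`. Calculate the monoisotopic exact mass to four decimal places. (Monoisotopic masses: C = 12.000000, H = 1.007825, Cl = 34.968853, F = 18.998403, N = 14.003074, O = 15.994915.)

214.0121

Atom tally by fragment:
  imidazole ring core → C:3 H:4 N:2
  (− 3 ring H displaced by substituents)
  + Cl → Cl:1
  + OC2H5 → C:2 H:5 O:1
  + CF3 → C:1 F:3
Element totals:
  C: 6
  H: 6
  Cl: 1
  F: 3
  N: 2
  O: 1
Molecular formula: C6H6ClF3N2O.
  M = 6(12.0) + 6(1.007825) + 34.968853 + 3(18.998403) + 2(14.003074) + 15.994915
    = 72.000000 + 6.046950 + 34.968853 + 56.995209 + 28.006148 + 15.994915 = 214.012075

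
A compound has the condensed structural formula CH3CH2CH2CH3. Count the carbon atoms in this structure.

Atom tally by fragment:
  CH3 → C:1 H:3
  CH2 → C:1 H:2
  CH2 → C:1 H:2
  CH3 → C:1 H:3
Element totals:
  C: 4
  H: 10

4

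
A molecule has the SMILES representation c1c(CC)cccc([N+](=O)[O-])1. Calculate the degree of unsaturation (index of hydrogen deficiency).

5

Atom tally by fragment:
  benzene ring core → C:6 H:6
  (− 2 ring H displaced by substituents)
  + C2H5 → C:2 H:5
  + NO2 → N:1 O:2
Element totals:
  C: 8
  H: 9
  N: 1
  O: 2
Molecular formula: C8H9NO2.
DoU = (2C + 2 + N − H − X) / 2 = (2·8 + 2 + 1 − 9 − 0) / 2 = 5.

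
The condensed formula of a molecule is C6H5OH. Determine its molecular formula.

Atom tally by fragment:
  benzene ring core → C:6 H:6
  (− 1 ring H displaced by substituents)
  + OH → O:1 H:1
Element totals:
  C: 6
  H: 6
  O: 1

C6H6O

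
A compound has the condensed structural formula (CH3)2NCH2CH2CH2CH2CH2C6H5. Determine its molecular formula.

Atom tally by fragment:
  (CH3)2NCH2 → C:3 H:8 N:1
  CH2 → C:1 H:2
  CH2 → C:1 H:2
  CH2 → C:1 H:2
  CH2C6H5 → C:7 H:7
Element totals:
  C: 13
  H: 21
  N: 1

C13H21N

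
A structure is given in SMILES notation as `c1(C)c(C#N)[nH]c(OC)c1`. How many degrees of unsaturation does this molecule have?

5

Atom tally by fragment:
  pyrrole ring core → C:4 H:5 N:1
  (− 3 ring H displaced by substituents)
  + CH3 → C:1 H:3
  + CN → C:1 N:1
  + OCH3 → C:1 H:3 O:1
Element totals:
  C: 7
  H: 8
  N: 2
  O: 1
Molecular formula: C7H8N2O.
DoU = (2C + 2 + N − H − X) / 2 = (2·7 + 2 + 2 − 8 − 0) / 2 = 5.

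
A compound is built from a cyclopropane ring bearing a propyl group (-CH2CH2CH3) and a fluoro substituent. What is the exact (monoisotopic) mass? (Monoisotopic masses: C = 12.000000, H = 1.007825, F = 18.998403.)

102.0845

Atom tally by fragment:
  cyclopropane ring core → C:3 H:6
  (− 2 ring H displaced by substituents)
  + CH2CH2CH3 → C:3 H:7
  + F → F:1
Element totals:
  C: 6
  H: 11
  F: 1
Molecular formula: C6H11F.
  M = 6(12.0) + 11(1.007825) + 18.998403
    = 72.000000 + 11.086075 + 18.998403 = 102.084478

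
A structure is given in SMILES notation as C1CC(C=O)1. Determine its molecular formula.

C4H6O

Atom tally by fragment:
  cyclopropane ring core → C:3 H:6
  (− 1 ring H displaced by substituents)
  + CHO → C:1 H:1 O:1
Element totals:
  C: 4
  H: 6
  O: 1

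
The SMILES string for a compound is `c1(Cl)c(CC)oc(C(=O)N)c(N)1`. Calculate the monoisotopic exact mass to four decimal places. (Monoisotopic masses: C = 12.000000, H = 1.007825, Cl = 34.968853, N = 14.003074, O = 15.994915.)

Atom tally by fragment:
  furan ring core → C:4 H:4 O:1
  (− 4 ring H displaced by substituents)
  + Cl → Cl:1
  + C2H5 → C:2 H:5
  + CONH2 → C:1 H:2 O:1 N:1
  + NH2 → N:1 H:2
Element totals:
  C: 7
  H: 9
  Cl: 1
  N: 2
  O: 2
Molecular formula: C7H9ClN2O2.
  M = 7(12.0) + 9(1.007825) + 34.968853 + 2(14.003074) + 2(15.994915)
    = 84.000000 + 9.070425 + 34.968853 + 28.006148 + 31.989830 = 188.035256

188.0353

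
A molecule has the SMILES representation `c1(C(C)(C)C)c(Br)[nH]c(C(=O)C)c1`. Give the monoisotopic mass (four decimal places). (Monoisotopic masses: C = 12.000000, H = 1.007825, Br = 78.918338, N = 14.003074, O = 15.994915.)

243.0259

Atom tally by fragment:
  pyrrole ring core → C:4 H:5 N:1
  (− 3 ring H displaced by substituents)
  + C(CH3)3 → C:4 H:9
  + Br → Br:1
  + COCH3 → C:2 H:3 O:1
Element totals:
  C: 10
  H: 14
  Br: 1
  N: 1
  O: 1
Molecular formula: C10H14BrNO.
  M = 10(12.0) + 14(1.007825) + 78.918338 + 14.003074 + 15.994915
    = 120.000000 + 14.109550 + 78.918338 + 14.003074 + 15.994915 = 243.025877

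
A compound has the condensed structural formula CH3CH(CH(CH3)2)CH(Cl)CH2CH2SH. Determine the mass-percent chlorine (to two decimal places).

Atom tally by fragment:
  CH3 → C:1 H:3
  CH(CH(CH3)2) → C:4 H:8
  CH(Cl) → C:1 H:1 Cl:1
  CH2 → C:1 H:2
  CH2SH → C:1 H:3 S:1
Element totals:
  C: 8
  H: 17
  Cl: 1
  S: 1
Molecular formula: C8H17ClS.
Molar mass = 180.734 g/mol.
Mass from Cl: 1 × 35.45 = 35.450 g/mol.
%Cl = 35.450 / 180.734 × 100 = 19.61%.

19.61%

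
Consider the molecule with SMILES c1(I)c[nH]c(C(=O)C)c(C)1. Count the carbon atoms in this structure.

Atom tally by fragment:
  pyrrole ring core → C:4 H:5 N:1
  (− 3 ring H displaced by substituents)
  + I → I:1
  + COCH3 → C:2 H:3 O:1
  + CH3 → C:1 H:3
Element totals:
  C: 7
  H: 8
  I: 1
  N: 1
  O: 1

7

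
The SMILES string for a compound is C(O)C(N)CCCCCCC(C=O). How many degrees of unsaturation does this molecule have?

1

Atom tally by fragment:
  HOCH2 → C:1 H:3 O:1
  CH(NH2) → C:1 H:3 N:1
  CH2 → C:1 H:2
  CH2 → C:1 H:2
  CH2 → C:1 H:2
  CH2 → C:1 H:2
  CH2 → C:1 H:2
  CH2 → C:1 H:2
  CH2CHO → C:2 H:3 O:1
Element totals:
  C: 10
  H: 21
  N: 1
  O: 2
Molecular formula: C10H21NO2.
DoU = (2C + 2 + N − H − X) / 2 = (2·10 + 2 + 1 − 21 − 0) / 2 = 1.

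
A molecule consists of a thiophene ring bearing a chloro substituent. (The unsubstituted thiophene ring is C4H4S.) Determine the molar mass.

Atom tally by fragment:
  thiophene ring core → C:4 H:4 S:1
  (− 1 ring H displaced by substituents)
  + Cl → Cl:1
Element totals:
  C: 4
  H: 3
  Cl: 1
  S: 1
Molecular formula: C4H3ClS.
  M = 4(12.011) + 3(1.008) + 35.45 + 32.06
    = 48.044 + 3.024 + 35.450 + 32.060 = 118.578

118.58 g/mol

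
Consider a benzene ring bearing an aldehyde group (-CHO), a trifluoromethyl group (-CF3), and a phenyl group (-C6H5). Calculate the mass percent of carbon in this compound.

67.20%

Atom tally by fragment:
  benzene ring core → C:6 H:6
  (− 3 ring H displaced by substituents)
  + CHO → C:1 H:1 O:1
  + CF3 → C:1 F:3
  + C6H5 → C:6 H:5
Element totals:
  C: 14
  H: 9
  F: 3
  O: 1
Molecular formula: C14H9F3O.
Molar mass = 250.219 g/mol.
Mass from C: 14 × 12.011 = 168.154 g/mol.
%C = 168.154 / 250.219 × 100 = 67.20%.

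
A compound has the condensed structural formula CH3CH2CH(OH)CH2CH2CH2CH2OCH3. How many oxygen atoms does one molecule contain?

2

Element totals:
  C: 8
  H: 18
  O: 2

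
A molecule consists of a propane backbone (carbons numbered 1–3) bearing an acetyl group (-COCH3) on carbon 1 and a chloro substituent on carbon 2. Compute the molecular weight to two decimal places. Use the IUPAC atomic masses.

Atom tally by fragment:
  CH3COCH2 → C:3 H:5 O:1
  CH(Cl) → C:1 H:1 Cl:1
  CH3 → C:1 H:3
Element totals:
  C: 5
  H: 9
  Cl: 1
  O: 1
Molecular formula: C5H9ClO.
  M = 5(12.011) + 9(1.008) + 35.45 + 15.999
    = 60.055 + 9.072 + 35.450 + 15.999 = 120.576

120.58 g/mol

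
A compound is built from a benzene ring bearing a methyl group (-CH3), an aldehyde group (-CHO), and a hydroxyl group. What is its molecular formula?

Atom tally by fragment:
  benzene ring core → C:6 H:6
  (− 3 ring H displaced by substituents)
  + CH3 → C:1 H:3
  + CHO → C:1 H:1 O:1
  + OH → O:1 H:1
Element totals:
  C: 8
  H: 8
  O: 2

C8H8O2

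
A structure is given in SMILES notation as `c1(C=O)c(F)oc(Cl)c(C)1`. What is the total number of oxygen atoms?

2

Atom tally by fragment:
  furan ring core → C:4 H:4 O:1
  (− 4 ring H displaced by substituents)
  + CHO → C:1 H:1 O:1
  + F → F:1
  + Cl → Cl:1
  + CH3 → C:1 H:3
Element totals:
  C: 6
  H: 4
  Cl: 1
  F: 1
  O: 2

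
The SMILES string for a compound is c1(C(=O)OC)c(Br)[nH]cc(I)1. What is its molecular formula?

C6H5BrINO2

Atom tally by fragment:
  pyrrole ring core → C:4 H:5 N:1
  (− 3 ring H displaced by substituents)
  + COOCH3 → C:2 H:3 O:2
  + Br → Br:1
  + I → I:1
Element totals:
  C: 6
  H: 5
  Br: 1
  I: 1
  N: 1
  O: 2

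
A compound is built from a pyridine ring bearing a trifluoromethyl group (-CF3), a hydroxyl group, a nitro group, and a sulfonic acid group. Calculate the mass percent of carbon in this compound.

Atom tally by fragment:
  pyridine ring core → C:5 H:5 N:1
  (− 4 ring H displaced by substituents)
  + CF3 → C:1 F:3
  + OH → O:1 H:1
  + NO2 → N:1 O:2
  + SO3H → S:1 O:3 H:1
Element totals:
  C: 6
  H: 3
  F: 3
  N: 2
  O: 6
  S: 1
Molecular formula: C6H3F3N2O6S.
Molar mass = 288.152 g/mol.
Mass from C: 6 × 12.011 = 72.066 g/mol.
%C = 72.066 / 288.152 × 100 = 25.01%.

25.01%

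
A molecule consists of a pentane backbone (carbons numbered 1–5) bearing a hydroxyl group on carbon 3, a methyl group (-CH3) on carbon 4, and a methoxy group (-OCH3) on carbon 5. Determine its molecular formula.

C7H16O2

Atom tally by fragment:
  CH3 → C:1 H:3
  CH2 → C:1 H:2
  CH(OH) → C:1 H:2 O:1
  CH(CH3) → C:2 H:4
  CH2OCH3 → C:2 H:5 O:1
Element totals:
  C: 7
  H: 16
  O: 2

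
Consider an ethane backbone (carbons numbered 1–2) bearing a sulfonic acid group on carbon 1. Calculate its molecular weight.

Atom tally by fragment:
  HO3SCH2 → C:1 H:3 S:1 O:3
  CH3 → C:1 H:3
Element totals:
  C: 2
  H: 6
  O: 3
  S: 1
Molecular formula: C2H6O3S.
  M = 2(12.011) + 6(1.008) + 3(15.999) + 32.06
    = 24.022 + 6.048 + 47.997 + 32.060 = 110.127

110.13 g/mol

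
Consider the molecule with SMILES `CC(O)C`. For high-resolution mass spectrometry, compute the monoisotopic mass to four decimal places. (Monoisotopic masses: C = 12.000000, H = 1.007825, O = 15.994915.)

60.0575

Atom tally by fragment:
  CH3 → C:1 H:3
  CH(OH) → C:1 H:2 O:1
  CH3 → C:1 H:3
Element totals:
  C: 3
  H: 8
  O: 1
Molecular formula: C3H8O.
  M = 3(12.0) + 8(1.007825) + 15.994915
    = 36.000000 + 8.062600 + 15.994915 = 60.057515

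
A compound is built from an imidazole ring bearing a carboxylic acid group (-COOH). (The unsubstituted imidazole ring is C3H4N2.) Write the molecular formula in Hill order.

Atom tally by fragment:
  imidazole ring core → C:3 H:4 N:2
  (− 1 ring H displaced by substituents)
  + COOH → C:1 H:1 O:2
Element totals:
  C: 4
  H: 4
  N: 2
  O: 2

C4H4N2O2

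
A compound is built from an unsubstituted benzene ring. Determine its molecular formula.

C6H6

Atom tally by fragment:
  benzene ring core → C:6 H:6
Element totals:
  C: 6
  H: 6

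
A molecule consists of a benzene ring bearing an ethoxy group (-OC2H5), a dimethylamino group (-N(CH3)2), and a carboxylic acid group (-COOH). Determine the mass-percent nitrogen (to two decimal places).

6.69%

Atom tally by fragment:
  benzene ring core → C:6 H:6
  (− 3 ring H displaced by substituents)
  + OC2H5 → C:2 H:5 O:1
  + N(CH3)2 → N:1 C:2 H:6
  + COOH → C:1 H:1 O:2
Element totals:
  C: 11
  H: 15
  N: 1
  O: 3
Molecular formula: C11H15NO3.
Molar mass = 209.245 g/mol.
Mass from N: 1 × 14.007 = 14.007 g/mol.
%N = 14.007 / 209.245 × 100 = 6.69%.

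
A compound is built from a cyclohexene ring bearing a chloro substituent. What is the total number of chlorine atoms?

Atom tally by fragment:
  cyclohexene ring core → C:6 H:10
  (− 1 ring H displaced by substituents)
  + Cl → Cl:1
Element totals:
  C: 6
  H: 9
  Cl: 1

1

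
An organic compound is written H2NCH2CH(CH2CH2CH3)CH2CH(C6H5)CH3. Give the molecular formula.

Element totals:
  C: 14
  H: 23
  N: 1

C14H23N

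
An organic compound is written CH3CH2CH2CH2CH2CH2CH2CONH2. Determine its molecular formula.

Atom tally by fragment:
  CH3 → C:1 H:3
  CH2 → C:1 H:2
  CH2 → C:1 H:2
  CH2 → C:1 H:2
  CH2 → C:1 H:2
  CH2 → C:1 H:2
  CH2CONH2 → C:2 H:4 O:1 N:1
Element totals:
  C: 8
  H: 17
  N: 1
  O: 1

C8H17NO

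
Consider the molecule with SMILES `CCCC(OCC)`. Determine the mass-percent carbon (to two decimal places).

70.53%

Atom tally by fragment:
  CH3 → C:1 H:3
  CH2 → C:1 H:2
  CH2 → C:1 H:2
  CH2OC2H5 → C:3 H:7 O:1
Element totals:
  C: 6
  H: 14
  O: 1
Molecular formula: C6H14O.
Molar mass = 102.177 g/mol.
Mass from C: 6 × 12.011 = 72.066 g/mol.
%C = 72.066 / 102.177 × 100 = 70.53%.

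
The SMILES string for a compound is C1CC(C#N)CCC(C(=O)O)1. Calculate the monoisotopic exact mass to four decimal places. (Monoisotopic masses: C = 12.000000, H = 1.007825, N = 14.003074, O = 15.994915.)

Atom tally by fragment:
  cyclohexane ring core → C:6 H:12
  (− 2 ring H displaced by substituents)
  + CN → C:1 N:1
  + COOH → C:1 H:1 O:2
Element totals:
  C: 8
  H: 11
  N: 1
  O: 2
Molecular formula: C8H11NO2.
  M = 8(12.0) + 11(1.007825) + 14.003074 + 2(15.994915)
    = 96.000000 + 11.086075 + 14.003074 + 31.989830 = 153.078979

153.0790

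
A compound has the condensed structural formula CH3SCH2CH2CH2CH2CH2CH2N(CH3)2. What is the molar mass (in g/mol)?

175.33 g/mol

Atom tally by fragment:
  CH3SCH2 → C:2 H:5 S:1
  CH2 → C:1 H:2
  CH2 → C:1 H:2
  CH2 → C:1 H:2
  CH2 → C:1 H:2
  CH2N(CH3)2 → C:3 H:8 N:1
Element totals:
  C: 9
  H: 21
  N: 1
  S: 1
Molecular formula: C9H21NS.
  M = 9(12.011) + 21(1.008) + 14.007 + 32.06
    = 108.099 + 21.168 + 14.007 + 32.060 = 175.334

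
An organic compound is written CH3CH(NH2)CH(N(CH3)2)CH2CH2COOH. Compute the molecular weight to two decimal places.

174.24 g/mol

Atom tally by fragment:
  CH3 → C:1 H:3
  CH(NH2) → C:1 H:3 N:1
  CH(N(CH3)2) → C:3 H:7 N:1
  CH2 → C:1 H:2
  CH2COOH → C:2 H:3 O:2
Element totals:
  C: 8
  H: 18
  N: 2
  O: 2
Molecular formula: C8H18N2O2.
  M = 8(12.011) + 18(1.008) + 2(14.007) + 2(15.999)
    = 96.088 + 18.144 + 28.014 + 31.998 = 174.244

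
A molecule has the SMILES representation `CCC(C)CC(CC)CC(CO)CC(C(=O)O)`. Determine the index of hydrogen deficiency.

Atom tally by fragment:
  CH3 → C:1 H:3
  CH2 → C:1 H:2
  CH(CH3) → C:2 H:4
  CH2 → C:1 H:2
  CH(C2H5) → C:3 H:6
  CH2 → C:1 H:2
  CH(CH2OH) → C:2 H:4 O:1
  CH2 → C:1 H:2
  CH2COOH → C:2 H:3 O:2
Element totals:
  C: 14
  H: 28
  O: 3
Molecular formula: C14H28O3.
DoU = (2C + 2 + N − H − X) / 2 = (2·14 + 2 + 0 − 28 − 0) / 2 = 1.

1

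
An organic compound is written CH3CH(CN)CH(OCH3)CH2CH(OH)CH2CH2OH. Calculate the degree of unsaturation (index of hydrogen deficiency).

2

Element totals:
  C: 9
  H: 17
  N: 1
  O: 3
Molecular formula: C9H17NO3.
DoU = (2C + 2 + N − H − X) / 2 = (2·9 + 2 + 1 − 17 − 0) / 2 = 2.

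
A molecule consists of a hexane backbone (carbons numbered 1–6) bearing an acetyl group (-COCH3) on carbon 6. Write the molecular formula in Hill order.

Atom tally by fragment:
  CH3 → C:1 H:3
  CH2 → C:1 H:2
  CH2 → C:1 H:2
  CH2 → C:1 H:2
  CH2 → C:1 H:2
  CH2COCH3 → C:3 H:5 O:1
Element totals:
  C: 8
  H: 16
  O: 1

C8H16O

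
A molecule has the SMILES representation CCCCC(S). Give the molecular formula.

C5H12S

Atom tally by fragment:
  CH3 → C:1 H:3
  CH2 → C:1 H:2
  CH2 → C:1 H:2
  CH2 → C:1 H:2
  CH2SH → C:1 H:3 S:1
Element totals:
  C: 5
  H: 12
  S: 1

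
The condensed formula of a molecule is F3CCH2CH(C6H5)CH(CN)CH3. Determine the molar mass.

Element totals:
  C: 12
  H: 12
  F: 3
  N: 1
Molecular formula: C12H12F3N.
  M = 12(12.011) + 12(1.008) + 3(18.998) + 14.007
    = 144.132 + 12.096 + 56.994 + 14.007 = 227.229

227.23 g/mol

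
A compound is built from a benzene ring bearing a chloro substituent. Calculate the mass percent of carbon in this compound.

64.03%

Atom tally by fragment:
  benzene ring core → C:6 H:6
  (− 1 ring H displaced by substituents)
  + Cl → Cl:1
Element totals:
  C: 6
  H: 5
  Cl: 1
Molecular formula: C6H5Cl.
Molar mass = 112.556 g/mol.
Mass from C: 6 × 12.011 = 72.066 g/mol.
%C = 72.066 / 112.556 × 100 = 64.03%.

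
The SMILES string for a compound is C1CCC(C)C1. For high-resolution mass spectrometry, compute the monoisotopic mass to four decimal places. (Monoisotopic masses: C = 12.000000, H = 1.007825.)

84.0939

Atom tally by fragment:
  cyclopentane ring core → C:5 H:10
  (− 1 ring H displaced by substituents)
  + CH3 → C:1 H:3
Element totals:
  C: 6
  H: 12
Molecular formula: C6H12.
  M = 6(12.0) + 12(1.007825)
    = 72.000000 + 12.093900 = 84.093900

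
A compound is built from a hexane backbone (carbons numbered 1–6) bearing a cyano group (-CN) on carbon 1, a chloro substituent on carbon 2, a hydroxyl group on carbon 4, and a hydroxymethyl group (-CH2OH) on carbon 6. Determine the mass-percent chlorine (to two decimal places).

18.50%

Atom tally by fragment:
  NCCH2 → C:2 H:2 N:1
  CH(Cl) → C:1 H:1 Cl:1
  CH2 → C:1 H:2
  CH(OH) → C:1 H:2 O:1
  CH2 → C:1 H:2
  CH2CH2OH → C:2 H:5 O:1
Element totals:
  C: 8
  H: 14
  Cl: 1
  N: 1
  O: 2
Molecular formula: C8H14ClNO2.
Molar mass = 191.655 g/mol.
Mass from Cl: 1 × 35.45 = 35.450 g/mol.
%Cl = 35.450 / 191.655 × 100 = 18.50%.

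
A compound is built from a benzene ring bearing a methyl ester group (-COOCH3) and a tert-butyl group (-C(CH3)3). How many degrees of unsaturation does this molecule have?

5

Atom tally by fragment:
  benzene ring core → C:6 H:6
  (− 2 ring H displaced by substituents)
  + COOCH3 → C:2 H:3 O:2
  + C(CH3)3 → C:4 H:9
Element totals:
  C: 12
  H: 16
  O: 2
Molecular formula: C12H16O2.
DoU = (2C + 2 + N − H − X) / 2 = (2·12 + 2 + 0 − 16 − 0) / 2 = 5.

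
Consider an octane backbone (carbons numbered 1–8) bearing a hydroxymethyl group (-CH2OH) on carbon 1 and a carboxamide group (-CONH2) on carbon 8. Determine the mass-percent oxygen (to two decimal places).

Atom tally by fragment:
  HOCH2CH2 → C:2 H:5 O:1
  CH2 → C:1 H:2
  CH2 → C:1 H:2
  CH2 → C:1 H:2
  CH2 → C:1 H:2
  CH2 → C:1 H:2
  CH2 → C:1 H:2
  CH2CONH2 → C:2 H:4 O:1 N:1
Element totals:
  C: 10
  H: 21
  N: 1
  O: 2
Molecular formula: C10H21NO2.
Molar mass = 187.283 g/mol.
Mass from O: 2 × 15.999 = 31.998 g/mol.
%O = 31.998 / 187.283 × 100 = 17.09%.

17.09%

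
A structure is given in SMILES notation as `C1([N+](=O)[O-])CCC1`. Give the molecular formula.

C4H7NO2

Atom tally by fragment:
  cyclobutane ring core → C:4 H:8
  (− 1 ring H displaced by substituents)
  + NO2 → N:1 O:2
Element totals:
  C: 4
  H: 7
  N: 1
  O: 2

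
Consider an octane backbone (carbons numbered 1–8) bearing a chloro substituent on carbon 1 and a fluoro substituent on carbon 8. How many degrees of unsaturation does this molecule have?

0

Atom tally by fragment:
  ClCH2 → C:1 H:2 Cl:1
  CH2 → C:1 H:2
  CH2 → C:1 H:2
  CH2 → C:1 H:2
  CH2 → C:1 H:2
  CH2 → C:1 H:2
  CH2 → C:1 H:2
  CH2F → C:1 H:2 F:1
Element totals:
  C: 8
  H: 16
  Cl: 1
  F: 1
Molecular formula: C8H16ClF.
DoU = (2C + 2 + N − H − X) / 2 = (2·8 + 2 + 0 − 16 − 2) / 2 = 0.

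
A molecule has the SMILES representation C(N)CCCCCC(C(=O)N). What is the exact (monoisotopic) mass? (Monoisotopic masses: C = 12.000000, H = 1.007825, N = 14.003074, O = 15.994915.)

Atom tally by fragment:
  H2NCH2 → C:1 H:4 N:1
  CH2 → C:1 H:2
  CH2 → C:1 H:2
  CH2 → C:1 H:2
  CH2 → C:1 H:2
  CH2 → C:1 H:2
  CH2CONH2 → C:2 H:4 O:1 N:1
Element totals:
  C: 8
  H: 18
  N: 2
  O: 1
Molecular formula: C8H18N2O.
  M = 8(12.0) + 18(1.007825) + 2(14.003074) + 15.994915
    = 96.000000 + 18.140850 + 28.006148 + 15.994915 = 158.141913

158.1419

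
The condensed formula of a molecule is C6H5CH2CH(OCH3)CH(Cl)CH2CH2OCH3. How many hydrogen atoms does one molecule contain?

19

Element totals:
  C: 13
  H: 19
  Cl: 1
  O: 2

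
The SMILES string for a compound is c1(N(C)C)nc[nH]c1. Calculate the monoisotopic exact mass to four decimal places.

Atom tally by fragment:
  imidazole ring core → C:3 H:4 N:2
  (− 1 ring H displaced by substituents)
  + N(CH3)2 → N:1 C:2 H:6
Element totals:
  C: 5
  H: 9
  N: 3
Molecular formula: C5H9N3.
  M = 5(12.0) + 9(1.007825) + 3(14.003074)
    = 60.000000 + 9.070425 + 42.009222 = 111.079647

111.0796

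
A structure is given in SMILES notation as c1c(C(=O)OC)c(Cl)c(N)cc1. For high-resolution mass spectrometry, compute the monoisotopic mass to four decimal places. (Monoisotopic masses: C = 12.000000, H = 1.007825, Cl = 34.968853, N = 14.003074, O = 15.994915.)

185.0244

Atom tally by fragment:
  benzene ring core → C:6 H:6
  (− 3 ring H displaced by substituents)
  + COOCH3 → C:2 H:3 O:2
  + Cl → Cl:1
  + NH2 → N:1 H:2
Element totals:
  C: 8
  H: 8
  Cl: 1
  N: 1
  O: 2
Molecular formula: C8H8ClNO2.
  M = 8(12.0) + 8(1.007825) + 34.968853 + 14.003074 + 2(15.994915)
    = 96.000000 + 8.062600 + 34.968853 + 14.003074 + 31.989830 = 185.024357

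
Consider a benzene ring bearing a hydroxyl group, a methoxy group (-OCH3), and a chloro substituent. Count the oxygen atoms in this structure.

Atom tally by fragment:
  benzene ring core → C:6 H:6
  (− 3 ring H displaced by substituents)
  + OH → O:1 H:1
  + OCH3 → C:1 H:3 O:1
  + Cl → Cl:1
Element totals:
  C: 7
  H: 7
  Cl: 1
  O: 2

2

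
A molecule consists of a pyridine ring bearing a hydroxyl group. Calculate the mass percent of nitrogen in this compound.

Atom tally by fragment:
  pyridine ring core → C:5 H:5 N:1
  (− 1 ring H displaced by substituents)
  + OH → O:1 H:1
Element totals:
  C: 5
  H: 5
  N: 1
  O: 1
Molecular formula: C5H5NO.
Molar mass = 95.101 g/mol.
Mass from N: 1 × 14.007 = 14.007 g/mol.
%N = 14.007 / 95.101 × 100 = 14.73%.

14.73%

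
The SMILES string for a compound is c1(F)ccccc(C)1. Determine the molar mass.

110.13 g/mol

Atom tally by fragment:
  benzene ring core → C:6 H:6
  (− 2 ring H displaced by substituents)
  + F → F:1
  + CH3 → C:1 H:3
Element totals:
  C: 7
  H: 7
  F: 1
Molecular formula: C7H7F.
  M = 7(12.011) + 7(1.008) + 18.998
    = 84.077 + 7.056 + 18.998 = 110.131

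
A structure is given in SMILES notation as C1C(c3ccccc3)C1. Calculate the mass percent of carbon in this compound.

Atom tally by fragment:
  cyclopropane ring core → C:3 H:6
  (− 1 ring H displaced by substituents)
  + C6H5 → C:6 H:5
Element totals:
  C: 9
  H: 10
Molecular formula: C9H10.
Molar mass = 118.179 g/mol.
Mass from C: 9 × 12.011 = 108.099 g/mol.
%C = 108.099 / 118.179 × 100 = 91.47%.

91.47%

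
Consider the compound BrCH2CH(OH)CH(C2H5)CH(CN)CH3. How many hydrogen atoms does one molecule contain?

Element totals:
  C: 8
  H: 14
  Br: 1
  N: 1
  O: 1

14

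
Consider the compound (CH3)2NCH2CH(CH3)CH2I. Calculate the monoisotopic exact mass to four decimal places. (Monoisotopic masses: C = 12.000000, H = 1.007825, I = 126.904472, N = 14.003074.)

227.0171

Atom tally by fragment:
  (CH3)2NCH2 → C:3 H:8 N:1
  CH(CH3) → C:2 H:4
  CH2I → C:1 H:2 I:1
Element totals:
  C: 6
  H: 14
  I: 1
  N: 1
Molecular formula: C6H14IN.
  M = 6(12.0) + 14(1.007825) + 126.904472 + 14.003074
    = 72.000000 + 14.109550 + 126.904472 + 14.003074 = 227.017096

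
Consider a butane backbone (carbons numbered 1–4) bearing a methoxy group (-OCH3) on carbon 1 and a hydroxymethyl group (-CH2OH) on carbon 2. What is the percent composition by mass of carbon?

60.98%

Atom tally by fragment:
  CH3OCH2 → C:2 H:5 O:1
  CH(CH2OH) → C:2 H:4 O:1
  CH2 → C:1 H:2
  CH3 → C:1 H:3
Element totals:
  C: 6
  H: 14
  O: 2
Molecular formula: C6H14O2.
Molar mass = 118.176 g/mol.
Mass from C: 6 × 12.011 = 72.066 g/mol.
%C = 72.066 / 118.176 × 100 = 60.98%.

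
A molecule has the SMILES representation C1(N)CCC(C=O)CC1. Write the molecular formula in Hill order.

Atom tally by fragment:
  cyclohexane ring core → C:6 H:12
  (− 2 ring H displaced by substituents)
  + NH2 → N:1 H:2
  + CHO → C:1 H:1 O:1
Element totals:
  C: 7
  H: 13
  N: 1
  O: 1

C7H13NO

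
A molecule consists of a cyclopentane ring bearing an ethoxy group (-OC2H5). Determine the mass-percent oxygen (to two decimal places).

Atom tally by fragment:
  cyclopentane ring core → C:5 H:10
  (− 1 ring H displaced by substituents)
  + OC2H5 → C:2 H:5 O:1
Element totals:
  C: 7
  H: 14
  O: 1
Molecular formula: C7H14O.
Molar mass = 114.188 g/mol.
Mass from O: 1 × 15.999 = 15.999 g/mol.
%O = 15.999 / 114.188 × 100 = 14.01%.

14.01%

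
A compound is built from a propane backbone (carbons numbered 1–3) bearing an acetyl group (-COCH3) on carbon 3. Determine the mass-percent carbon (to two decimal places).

Atom tally by fragment:
  CH3 → C:1 H:3
  CH2 → C:1 H:2
  CH2COCH3 → C:3 H:5 O:1
Element totals:
  C: 5
  H: 10
  O: 1
Molecular formula: C5H10O.
Molar mass = 86.134 g/mol.
Mass from C: 5 × 12.011 = 60.055 g/mol.
%C = 60.055 / 86.134 × 100 = 69.72%.

69.72%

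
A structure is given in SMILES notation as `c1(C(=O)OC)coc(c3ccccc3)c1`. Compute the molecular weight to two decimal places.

Atom tally by fragment:
  furan ring core → C:4 H:4 O:1
  (− 2 ring H displaced by substituents)
  + COOCH3 → C:2 H:3 O:2
  + C6H5 → C:6 H:5
Element totals:
  C: 12
  H: 10
  O: 3
Molecular formula: C12H10O3.
  M = 12(12.011) + 10(1.008) + 3(15.999)
    = 144.132 + 10.080 + 47.997 = 202.209

202.21 g/mol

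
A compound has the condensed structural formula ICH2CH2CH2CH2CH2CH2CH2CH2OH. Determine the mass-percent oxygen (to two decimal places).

6.25%

Atom tally by fragment:
  ICH2 → C:1 H:2 I:1
  CH2 → C:1 H:2
  CH2 → C:1 H:2
  CH2 → C:1 H:2
  CH2 → C:1 H:2
  CH2 → C:1 H:2
  CH2CH2OH → C:2 H:5 O:1
Element totals:
  C: 8
  H: 17
  I: 1
  O: 1
Molecular formula: C8H17IO.
Molar mass = 256.127 g/mol.
Mass from O: 1 × 15.999 = 15.999 g/mol.
%O = 15.999 / 256.127 × 100 = 6.25%.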